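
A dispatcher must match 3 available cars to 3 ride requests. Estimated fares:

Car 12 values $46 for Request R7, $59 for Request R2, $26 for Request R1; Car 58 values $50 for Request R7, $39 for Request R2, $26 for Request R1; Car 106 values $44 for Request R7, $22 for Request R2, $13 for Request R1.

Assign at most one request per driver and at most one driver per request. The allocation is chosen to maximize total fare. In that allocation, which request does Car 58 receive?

This is the linear assignment problem.
Optimal: Car 12→Request R2 ($59), Car 58→Request R1 ($26), Car 106→Request R7 ($44) — total 59+26+44 = $129.
Max-entry greedy (repeatedly take the single best remaining cell) gives $122, worse by 7.
Car 58's own top request is Request R7 ($50), but forcing Car 58→Request R7 and reassigning the rest optimally gives only $122 — worse by 7.

Car 58 receives Request R1.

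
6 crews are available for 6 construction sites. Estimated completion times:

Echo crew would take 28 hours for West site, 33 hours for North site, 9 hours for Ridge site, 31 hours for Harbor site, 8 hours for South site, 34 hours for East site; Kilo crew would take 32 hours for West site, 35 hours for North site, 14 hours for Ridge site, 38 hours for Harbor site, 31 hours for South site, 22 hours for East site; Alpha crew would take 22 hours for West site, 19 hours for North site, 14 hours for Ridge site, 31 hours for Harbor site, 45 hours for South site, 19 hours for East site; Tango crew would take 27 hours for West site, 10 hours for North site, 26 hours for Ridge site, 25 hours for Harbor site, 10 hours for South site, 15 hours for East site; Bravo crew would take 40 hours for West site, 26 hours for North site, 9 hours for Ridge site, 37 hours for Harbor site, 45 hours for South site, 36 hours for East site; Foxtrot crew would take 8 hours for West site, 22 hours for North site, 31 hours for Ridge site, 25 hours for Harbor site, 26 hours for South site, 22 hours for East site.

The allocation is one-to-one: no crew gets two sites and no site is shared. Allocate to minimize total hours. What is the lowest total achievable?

Minimum total: 88 hours

This is the linear assignment problem.
Optimal: Echo crew→South site (8 hours), Kilo crew→East site (22 hours), Alpha crew→Harbor site (31 hours), Tango crew→North site (10 hours), Bravo crew→Ridge site (9 hours), Foxtrot crew→West site (8 hours) — total 8+22+31+10+9+8 = 88 hours.
Row-greedy (each crew in turn takes its cheapest remaining site) gives 101 hours, worse by 13.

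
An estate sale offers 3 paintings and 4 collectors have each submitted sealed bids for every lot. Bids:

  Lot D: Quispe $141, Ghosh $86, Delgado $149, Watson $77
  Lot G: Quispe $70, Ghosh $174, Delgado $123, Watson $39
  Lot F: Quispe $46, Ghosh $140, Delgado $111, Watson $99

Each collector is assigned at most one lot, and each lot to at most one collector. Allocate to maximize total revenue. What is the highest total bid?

Maximum total: $426

Optimal: Quispe→Lot D ($141), Ghosh→Lot G ($174), Delgado→Lot F ($111) — total 141+174+111 = $426.
Column-greedy (each lot in turn goes to its best remaining collector) gives $422, worse by 4.
Next-best assignment: Delgado→Lot D, Ghosh→Lot G, Watson→Lot F = $422.
No other one-to-one assignment exceeds $426.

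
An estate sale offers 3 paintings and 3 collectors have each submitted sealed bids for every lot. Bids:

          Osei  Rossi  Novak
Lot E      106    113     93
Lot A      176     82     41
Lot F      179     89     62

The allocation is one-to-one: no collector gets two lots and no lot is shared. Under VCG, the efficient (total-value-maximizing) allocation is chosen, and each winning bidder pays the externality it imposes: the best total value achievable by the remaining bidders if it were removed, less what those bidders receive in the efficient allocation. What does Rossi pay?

Efficient allocation: Osei→Lot A ($176), Rossi→Lot F ($89), Novak→Lot E ($93); total welfare W = $358.
Rossi receives Lot F at value $89, so the others get W − 89 = $269.
Without Rossi: best allocation of the remaining 2 bidders over all 3 lots is Osei→Lot F ($179), Novak→Lot E ($93), total $272.
VCG payment = (others' best without Rossi) − (others' welfare with Rossi) = 272 − 269 = $3.

Rossi pays $3.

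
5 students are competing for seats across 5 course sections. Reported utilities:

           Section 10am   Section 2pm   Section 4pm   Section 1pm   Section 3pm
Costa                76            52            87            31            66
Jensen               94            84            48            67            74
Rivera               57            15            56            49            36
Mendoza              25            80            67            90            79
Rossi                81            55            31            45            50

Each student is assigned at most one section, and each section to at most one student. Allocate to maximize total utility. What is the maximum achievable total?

Optimal: Costa→Section 4pm (87 points), Jensen→Section 2pm (84 points), Rivera→Section 1pm (49 points), Mendoza→Section 3pm (79 points), Rossi→Section 10am (81 points) — total 87+84+49+79+81 = 380 points.
Next-best assignment: Costa→Section 4pm, Jensen→Section 2pm, Rivera→Section 3pm, Mendoza→Section 1pm, Rossi→Section 10am = 378 points.
No other one-to-one assignment exceeds 380 points.

Maximum total: 380 points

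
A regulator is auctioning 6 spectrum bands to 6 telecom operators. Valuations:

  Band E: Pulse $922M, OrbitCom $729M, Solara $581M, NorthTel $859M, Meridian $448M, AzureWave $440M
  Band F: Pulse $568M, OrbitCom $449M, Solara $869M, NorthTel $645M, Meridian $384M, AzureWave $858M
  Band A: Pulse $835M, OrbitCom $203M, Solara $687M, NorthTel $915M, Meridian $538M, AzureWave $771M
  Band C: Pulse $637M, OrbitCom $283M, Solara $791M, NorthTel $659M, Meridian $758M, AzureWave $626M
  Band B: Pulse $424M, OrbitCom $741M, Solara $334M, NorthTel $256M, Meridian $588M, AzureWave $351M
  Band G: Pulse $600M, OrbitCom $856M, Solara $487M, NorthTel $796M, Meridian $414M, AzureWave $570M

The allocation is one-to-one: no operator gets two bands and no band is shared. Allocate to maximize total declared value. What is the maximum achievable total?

Max total: $4930M

Optimal: Pulse→Band E ($922M), OrbitCom→Band G ($856M), Solara→Band C ($791M), NorthTel→Band A ($915M), Meridian→Band B ($588M), AzureWave→Band F ($858M) — total 922+856+791+915+588+858 = $4930M.
Column-greedy (each band in turn goes to its best remaining operator) gives $4775M, worse by 155.
Next-best assignment: Pulse→Band E, OrbitCom→Band B, Solara→Band F, NorthTel→Band G, Meridian→Band C, AzureWave→Band A = $4857M.
Swapping OrbitCom↔Solara (OrbitCom→Band C $283M, Solara→Band G $487M) loses 877.
No other one-to-one assignment exceeds $4930M.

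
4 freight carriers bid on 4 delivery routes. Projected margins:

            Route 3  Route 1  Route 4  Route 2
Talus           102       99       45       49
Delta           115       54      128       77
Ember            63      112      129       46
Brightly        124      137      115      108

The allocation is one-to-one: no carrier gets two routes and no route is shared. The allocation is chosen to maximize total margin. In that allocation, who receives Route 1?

Optimal: Talus→Route 1 ($99k), Delta→Route 3 ($115k), Ember→Route 4 ($129k), Brightly→Route 2 ($108k) — total 99+115+129+108 = $451k.
Every other assignment is strictly worse.
Talus's own top route is Route 3 ($102k), but forcing Talus→Route 3 and reassigning the rest optimally gives only $450k — worse by 1.

Talus receives Route 1.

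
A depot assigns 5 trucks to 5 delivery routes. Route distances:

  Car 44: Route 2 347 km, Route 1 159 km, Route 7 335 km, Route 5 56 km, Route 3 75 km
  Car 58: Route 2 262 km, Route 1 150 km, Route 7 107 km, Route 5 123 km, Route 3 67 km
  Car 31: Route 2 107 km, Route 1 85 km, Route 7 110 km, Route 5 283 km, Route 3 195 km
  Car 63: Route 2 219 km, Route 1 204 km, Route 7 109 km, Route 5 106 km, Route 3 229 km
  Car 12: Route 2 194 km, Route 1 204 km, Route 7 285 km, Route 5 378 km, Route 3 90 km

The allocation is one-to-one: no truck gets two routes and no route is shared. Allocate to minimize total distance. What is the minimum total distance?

Optimal: Car 44→Route 5 (56 km), Car 58→Route 3 (67 km), Car 31→Route 1 (85 km), Car 63→Route 7 (109 km), Car 12→Route 2 (194 km) — total 56+67+85+109+194 = 511 km.
Column-greedy (each route in turn goes to its cheapest remaining truck) gives 512 km, worse by 1.
No other one-to-one assignment undercuts 511 km.

Min total: 511 km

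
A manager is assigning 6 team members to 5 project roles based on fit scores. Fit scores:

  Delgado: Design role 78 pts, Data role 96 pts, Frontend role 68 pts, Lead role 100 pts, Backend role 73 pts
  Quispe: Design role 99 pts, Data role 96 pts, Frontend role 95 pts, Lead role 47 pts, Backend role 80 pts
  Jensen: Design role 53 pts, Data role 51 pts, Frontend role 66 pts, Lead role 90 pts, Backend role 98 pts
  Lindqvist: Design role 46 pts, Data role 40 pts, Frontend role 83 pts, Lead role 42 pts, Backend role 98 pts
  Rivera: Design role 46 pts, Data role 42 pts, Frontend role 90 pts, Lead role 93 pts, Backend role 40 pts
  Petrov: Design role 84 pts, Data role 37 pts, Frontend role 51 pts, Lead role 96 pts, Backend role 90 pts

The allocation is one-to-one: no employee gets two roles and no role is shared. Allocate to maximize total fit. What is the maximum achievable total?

Max total: 479 pts

Optimal: Quispe→Design role (99 pts), Delgado→Data role (96 pts), Rivera→Frontend role (90 pts), Petrov→Lead role (96 pts), Jensen→Backend role (98 pts) — total 99+96+90+96+98 = 479 pts.
Row-greedy (each employee in turn takes its best remaining role) gives 422 pts, worse by 57.
Swapping Delgado↔Petrov (Delgado→Lead role 100 pts, Petrov→Data role 37 pts) loses 55.
No other one-to-one assignment exceeds 479 pts.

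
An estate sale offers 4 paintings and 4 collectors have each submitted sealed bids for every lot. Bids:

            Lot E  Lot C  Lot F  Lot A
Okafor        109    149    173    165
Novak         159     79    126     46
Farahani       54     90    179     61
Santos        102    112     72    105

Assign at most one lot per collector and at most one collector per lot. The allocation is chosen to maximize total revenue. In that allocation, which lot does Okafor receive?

Okafor receives Lot A.

Optimal: Okafor→Lot A ($165), Novak→Lot E ($159), Farahani→Lot F ($179), Santos→Lot C ($112) — total 165+159+179+112 = $615.
Row-greedy (each collector in turn takes its best remaining lot) gives $527, worse by 88.
Next-best assignment: Okafor→Lot C, Novak→Lot E, Farahani→Lot F, Santos→Lot A = $592.
Checked against all permutations: $615 is optimal.
Okafor's own top lot is Lot F ($173), but forcing Okafor→Lot F and reassigning the rest optimally gives only $527 — worse by 88.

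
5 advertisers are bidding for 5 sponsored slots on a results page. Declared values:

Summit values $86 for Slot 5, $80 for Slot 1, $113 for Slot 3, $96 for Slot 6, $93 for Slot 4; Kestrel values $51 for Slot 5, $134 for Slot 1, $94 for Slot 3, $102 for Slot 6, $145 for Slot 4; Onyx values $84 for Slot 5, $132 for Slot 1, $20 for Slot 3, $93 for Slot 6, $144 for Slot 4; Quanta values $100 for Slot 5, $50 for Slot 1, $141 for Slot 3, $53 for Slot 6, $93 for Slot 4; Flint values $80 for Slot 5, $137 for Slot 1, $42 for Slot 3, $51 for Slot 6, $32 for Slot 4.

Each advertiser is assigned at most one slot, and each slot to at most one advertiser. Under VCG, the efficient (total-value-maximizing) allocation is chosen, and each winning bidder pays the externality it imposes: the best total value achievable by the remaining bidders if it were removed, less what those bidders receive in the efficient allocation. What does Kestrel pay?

Kestrel pays $10.

Efficient allocation: Summit→Slot 5 ($86), Kestrel→Slot 6 ($102), Onyx→Slot 4 ($144), Quanta→Slot 3 ($141), Flint→Slot 1 ($137); total welfare W = $610.
Kestrel receives Slot 6 at value $102, so the others get W − 102 = $508.
Without Kestrel: best allocation of the remaining 4 bidders over all 5 slots is Summit→Slot 6 ($96), Onyx→Slot 4 ($144), Quanta→Slot 3 ($141), Flint→Slot 1 ($137), total $518.
VCG payment = (others' best without Kestrel) − (others' welfare with Kestrel) = 518 − 508 = $10.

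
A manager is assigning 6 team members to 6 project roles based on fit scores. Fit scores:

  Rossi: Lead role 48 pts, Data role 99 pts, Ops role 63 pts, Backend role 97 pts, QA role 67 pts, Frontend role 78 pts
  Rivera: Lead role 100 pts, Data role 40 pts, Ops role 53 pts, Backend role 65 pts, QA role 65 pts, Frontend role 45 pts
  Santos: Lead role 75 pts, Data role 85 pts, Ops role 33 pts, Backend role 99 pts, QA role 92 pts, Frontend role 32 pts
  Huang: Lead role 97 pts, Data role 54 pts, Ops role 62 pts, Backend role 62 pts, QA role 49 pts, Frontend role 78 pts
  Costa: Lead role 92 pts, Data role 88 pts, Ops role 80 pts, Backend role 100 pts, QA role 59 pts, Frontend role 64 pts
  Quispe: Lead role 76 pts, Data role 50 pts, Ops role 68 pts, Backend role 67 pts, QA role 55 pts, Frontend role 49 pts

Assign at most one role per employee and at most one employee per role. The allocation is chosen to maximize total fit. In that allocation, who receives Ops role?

Quispe receives Ops role.

Treat this as an assignment problem: match each employee to one role.
Optimal: Rossi→Data role (99 pts), Rivera→Lead role (100 pts), Santos→QA role (92 pts), Huang→Frontend role (78 pts), Costa→Backend role (100 pts), Quispe→Ops role (68 pts) — total 99+100+92+78+100+68 = 537 pts.
Column-greedy (each role in turn goes to its best remaining employee) gives 511 pts, worse by 26.
Checked against all permutations: 537 pts is optimal.
Quispe's own top role is Lead role (76 pts), but forcing Quispe→Lead role and reassigning the rest optimally gives only 498 pts — worse by 39.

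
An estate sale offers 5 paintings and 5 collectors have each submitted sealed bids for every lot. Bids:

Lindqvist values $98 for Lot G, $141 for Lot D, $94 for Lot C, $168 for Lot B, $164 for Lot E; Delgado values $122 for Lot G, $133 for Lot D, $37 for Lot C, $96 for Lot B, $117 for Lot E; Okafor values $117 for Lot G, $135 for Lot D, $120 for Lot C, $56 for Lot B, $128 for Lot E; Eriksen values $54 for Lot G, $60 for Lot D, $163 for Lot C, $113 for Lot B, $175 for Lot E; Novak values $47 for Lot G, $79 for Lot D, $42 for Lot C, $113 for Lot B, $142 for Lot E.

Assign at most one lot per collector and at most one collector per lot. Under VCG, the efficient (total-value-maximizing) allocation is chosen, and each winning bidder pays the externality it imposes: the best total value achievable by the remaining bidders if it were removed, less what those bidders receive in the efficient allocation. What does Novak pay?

Efficient allocation: Lindqvist→Lot B ($168), Delgado→Lot G ($122), Okafor→Lot D ($135), Eriksen→Lot C ($163), Novak→Lot E ($142); total welfare W = $730.
Novak receives Lot E at value $142, so the others get W − 142 = $588.
Without Novak: best allocation of the remaining 4 bidders over all 5 lots is Lindqvist→Lot B ($168), Delgado→Lot G ($122), Okafor→Lot D ($135), Eriksen→Lot E ($175), total $600.
VCG payment = (others' best without Novak) − (others' welfare with Novak) = 600 − 588 = $12.

Novak pays $12.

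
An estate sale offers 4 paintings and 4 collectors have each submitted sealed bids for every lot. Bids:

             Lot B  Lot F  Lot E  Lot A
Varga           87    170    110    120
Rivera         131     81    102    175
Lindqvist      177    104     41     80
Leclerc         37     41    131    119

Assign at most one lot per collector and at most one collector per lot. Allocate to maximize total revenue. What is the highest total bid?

Optimal: Varga→Lot F ($170), Rivera→Lot A ($175), Lindqvist→Lot B ($177), Leclerc→Lot E ($131) — total 170+175+177+131 = $653.
Swapping Rivera↔Varga (Rivera→Lot F $81, Varga→Lot A $120) loses 144.
No other one-to-one assignment exceeds $653.

Maximum total: $653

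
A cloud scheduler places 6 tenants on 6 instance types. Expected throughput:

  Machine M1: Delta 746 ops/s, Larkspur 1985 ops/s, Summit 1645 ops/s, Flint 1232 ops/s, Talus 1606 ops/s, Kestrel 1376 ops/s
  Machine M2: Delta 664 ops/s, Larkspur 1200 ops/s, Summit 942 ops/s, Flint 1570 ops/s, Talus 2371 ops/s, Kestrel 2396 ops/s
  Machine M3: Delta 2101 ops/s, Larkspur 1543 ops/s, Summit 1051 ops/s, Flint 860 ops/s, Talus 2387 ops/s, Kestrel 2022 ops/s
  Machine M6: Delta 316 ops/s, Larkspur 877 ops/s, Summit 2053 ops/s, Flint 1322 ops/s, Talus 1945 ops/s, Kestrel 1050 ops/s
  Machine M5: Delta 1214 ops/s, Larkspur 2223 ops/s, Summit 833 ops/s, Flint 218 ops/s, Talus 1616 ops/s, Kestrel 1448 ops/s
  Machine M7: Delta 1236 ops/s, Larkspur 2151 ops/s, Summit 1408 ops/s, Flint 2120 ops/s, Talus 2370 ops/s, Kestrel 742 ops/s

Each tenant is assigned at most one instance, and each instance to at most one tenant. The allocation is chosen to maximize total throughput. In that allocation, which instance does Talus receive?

Talus receives Machine M1.

Optimal: Delta→Machine M3 (2101 ops/s), Larkspur→Machine M5 (2223 ops/s), Summit→Machine M6 (2053 ops/s), Flint→Machine M7 (2120 ops/s), Talus→Machine M1 (1606 ops/s), Kestrel→Machine M2 (2396 ops/s) — total 2101+2223+2053+2120+1606+2396 = 12499 ops/s.
Row-greedy (each tenant in turn takes its best remaining instance) gives 12244 ops/s, worse by 255.
Swapping Delta↔Larkspur (Delta→Machine M5 1214 ops/s, Larkspur→Machine M3 1543 ops/s) loses 1567.
Talus's own top instance is Machine M3 (2387 ops/s), but forcing Talus→Machine M3 and reassigning the rest optimally gives only 12155 ops/s — worse by 344.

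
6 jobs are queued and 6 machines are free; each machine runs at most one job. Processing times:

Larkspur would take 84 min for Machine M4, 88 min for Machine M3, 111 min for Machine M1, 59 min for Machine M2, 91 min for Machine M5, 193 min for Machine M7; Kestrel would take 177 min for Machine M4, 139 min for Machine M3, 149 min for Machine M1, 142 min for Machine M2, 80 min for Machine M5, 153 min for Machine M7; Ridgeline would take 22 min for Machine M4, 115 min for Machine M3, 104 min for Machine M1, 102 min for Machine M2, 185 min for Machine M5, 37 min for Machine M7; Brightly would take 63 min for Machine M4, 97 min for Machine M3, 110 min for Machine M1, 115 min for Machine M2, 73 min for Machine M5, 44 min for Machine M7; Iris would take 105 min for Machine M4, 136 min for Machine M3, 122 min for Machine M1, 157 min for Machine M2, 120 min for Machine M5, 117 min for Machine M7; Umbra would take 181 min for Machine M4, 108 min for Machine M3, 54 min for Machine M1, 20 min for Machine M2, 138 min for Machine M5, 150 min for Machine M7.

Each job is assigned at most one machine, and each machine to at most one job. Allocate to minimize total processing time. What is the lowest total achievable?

Min total: 376 min

Optimal: Larkspur→Machine M3 (88 min), Kestrel→Machine M5 (80 min), Ridgeline→Machine M4 (22 min), Brightly→Machine M7 (44 min), Iris→Machine M1 (122 min), Umbra→Machine M2 (20 min) — total 88+80+22+44+122+20 = 376 min.
Row-greedy (each job in turn takes its cheapest remaining machine) gives 435 min, worse by 59.
Next-best assignment: Larkspur→Machine M2, Kestrel→Machine M5, Ridgeline→Machine M4, Brightly→Machine M7, Iris→Machine M3, Umbra→Machine M1 = 395 min.
No other one-to-one assignment undercuts 376 min.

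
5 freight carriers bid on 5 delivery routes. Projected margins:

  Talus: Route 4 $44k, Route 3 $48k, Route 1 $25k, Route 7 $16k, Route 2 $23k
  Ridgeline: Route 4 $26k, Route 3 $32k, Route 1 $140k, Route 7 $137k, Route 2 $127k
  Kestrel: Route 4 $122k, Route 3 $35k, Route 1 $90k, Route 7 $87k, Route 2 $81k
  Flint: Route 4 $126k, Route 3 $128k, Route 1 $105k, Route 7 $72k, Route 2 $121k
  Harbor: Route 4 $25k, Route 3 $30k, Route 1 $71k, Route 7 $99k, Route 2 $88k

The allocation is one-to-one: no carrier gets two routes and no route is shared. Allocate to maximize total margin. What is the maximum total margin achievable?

Optimal: Talus→Route 3 ($48k), Ridgeline→Route 1 ($140k), Kestrel→Route 4 ($122k), Flint→Route 2 ($121k), Harbor→Route 7 ($99k) — total 48+140+122+121+99 = $530k.
Column-greedy (each route in turn goes to its best remaining carrier) gives $494k, worse by 36.
Next-best assignment: Talus→Route 2, Ridgeline→Route 1, Kestrel→Route 4, Flint→Route 3, Harbor→Route 7 = $512k.

Max total: $530k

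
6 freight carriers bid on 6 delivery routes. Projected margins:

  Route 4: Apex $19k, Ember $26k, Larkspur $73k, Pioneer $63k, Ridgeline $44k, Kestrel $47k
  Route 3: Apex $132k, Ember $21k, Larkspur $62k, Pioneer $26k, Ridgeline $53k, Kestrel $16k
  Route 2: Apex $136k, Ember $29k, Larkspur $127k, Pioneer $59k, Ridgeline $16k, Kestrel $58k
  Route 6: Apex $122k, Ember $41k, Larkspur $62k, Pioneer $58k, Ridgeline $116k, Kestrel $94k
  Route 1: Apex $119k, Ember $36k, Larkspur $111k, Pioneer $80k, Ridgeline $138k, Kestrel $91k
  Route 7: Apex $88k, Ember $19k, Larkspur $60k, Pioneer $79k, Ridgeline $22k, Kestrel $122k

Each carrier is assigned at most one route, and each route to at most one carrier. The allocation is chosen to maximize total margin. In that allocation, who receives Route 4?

Pioneer receives Route 4.

This is the linear assignment problem.
Optimal: Apex→Route 3 ($132k), Ember→Route 6 ($41k), Larkspur→Route 2 ($127k), Pioneer→Route 4 ($63k), Ridgeline→Route 1 ($138k), Kestrel→Route 7 ($122k) — total 132+41+127+63+138+122 = $623k.
Max-entry greedy (repeatedly take the single best remaining cell) gives $548k, worse by 75.
Next-best assignment: Apex→Route 3, Ember→Route 4, Larkspur→Route 2, Pioneer→Route 6, Ridgeline→Route 1, Kestrel→Route 7 = $603k.
Swapping Ridgeline↔Apex (Ridgeline→Route 3 $53k, Apex→Route 1 $119k) loses 98.
Pioneer's own top route is Route 1 ($80k), but forcing Pioneer→Route 1 and reassigning the rest optimally gives only $603k — worse by 20.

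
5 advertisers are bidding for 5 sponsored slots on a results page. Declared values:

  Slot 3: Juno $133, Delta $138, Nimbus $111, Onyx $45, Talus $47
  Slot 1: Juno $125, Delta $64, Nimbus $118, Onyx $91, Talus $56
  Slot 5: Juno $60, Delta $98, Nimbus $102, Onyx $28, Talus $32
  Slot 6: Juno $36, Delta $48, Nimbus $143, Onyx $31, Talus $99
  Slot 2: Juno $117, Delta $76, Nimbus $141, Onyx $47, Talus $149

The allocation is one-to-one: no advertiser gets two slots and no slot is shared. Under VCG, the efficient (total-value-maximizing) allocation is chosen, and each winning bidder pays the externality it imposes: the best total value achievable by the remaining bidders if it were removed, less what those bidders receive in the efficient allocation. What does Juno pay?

Juno pays $40.

Efficient allocation: Juno→Slot 3 ($133), Delta→Slot 5 ($98), Nimbus→Slot 6 ($143), Onyx→Slot 1 ($91), Talus→Slot 2 ($149); total welfare W = $614.
Juno receives Slot 3 at value $133, so the others get W − 133 = $481.
Without Juno: best allocation of the remaining 4 bidders over all 5 slots is Delta→Slot 3 ($138), Nimbus→Slot 6 ($143), Onyx→Slot 1 ($91), Talus→Slot 2 ($149), total $521.
VCG payment = (others' best without Juno) − (others' welfare with Juno) = 521 − 481 = $40.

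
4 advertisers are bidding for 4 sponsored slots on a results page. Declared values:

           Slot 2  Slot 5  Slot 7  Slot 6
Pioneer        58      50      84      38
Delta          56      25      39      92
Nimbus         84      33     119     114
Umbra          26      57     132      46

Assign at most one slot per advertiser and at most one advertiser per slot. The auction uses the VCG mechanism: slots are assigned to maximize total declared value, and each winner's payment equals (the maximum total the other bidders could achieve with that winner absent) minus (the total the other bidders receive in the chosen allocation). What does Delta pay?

Delta pays $38.

Efficient allocation: Pioneer→Slot 5 ($50), Delta→Slot 6 ($92), Nimbus→Slot 2 ($84), Umbra→Slot 7 ($132); total welfare W = $358.
Delta receives Slot 6 at value $92, so the others get W − 92 = $266.
Without Delta: best allocation of the remaining 3 bidders over all 4 slots is Pioneer→Slot 2 ($58), Nimbus→Slot 6 ($114), Umbra→Slot 7 ($132), total $304.
VCG payment = (others' best without Delta) − (others' welfare with Delta) = 304 − 266 = $38.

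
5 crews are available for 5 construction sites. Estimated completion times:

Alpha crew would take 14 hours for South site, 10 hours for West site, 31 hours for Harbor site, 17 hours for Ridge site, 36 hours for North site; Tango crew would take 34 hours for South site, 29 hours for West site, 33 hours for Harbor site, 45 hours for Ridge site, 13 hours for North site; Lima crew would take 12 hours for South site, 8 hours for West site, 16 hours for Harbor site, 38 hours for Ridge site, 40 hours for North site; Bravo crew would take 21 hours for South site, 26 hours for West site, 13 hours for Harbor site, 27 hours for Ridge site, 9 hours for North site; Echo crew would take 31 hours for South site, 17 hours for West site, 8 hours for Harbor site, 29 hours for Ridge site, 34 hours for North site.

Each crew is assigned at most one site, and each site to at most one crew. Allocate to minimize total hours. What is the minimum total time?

Min total: 67 hours

Optimal: Alpha crew→Ridge site (17 hours), Tango crew→North site (13 hours), Lima crew→West site (8 hours), Bravo crew→South site (21 hours), Echo crew→Harbor site (8 hours) — total 17+13+8+21+8 = 67 hours.
Row-greedy (each crew in turn takes its cheapest remaining site) gives 77 hours, worse by 10.
Swapping Lima crew↔Echo crew (Lima crew→Harbor site 16 hours, Echo crew→West site 17 hours) adds 17.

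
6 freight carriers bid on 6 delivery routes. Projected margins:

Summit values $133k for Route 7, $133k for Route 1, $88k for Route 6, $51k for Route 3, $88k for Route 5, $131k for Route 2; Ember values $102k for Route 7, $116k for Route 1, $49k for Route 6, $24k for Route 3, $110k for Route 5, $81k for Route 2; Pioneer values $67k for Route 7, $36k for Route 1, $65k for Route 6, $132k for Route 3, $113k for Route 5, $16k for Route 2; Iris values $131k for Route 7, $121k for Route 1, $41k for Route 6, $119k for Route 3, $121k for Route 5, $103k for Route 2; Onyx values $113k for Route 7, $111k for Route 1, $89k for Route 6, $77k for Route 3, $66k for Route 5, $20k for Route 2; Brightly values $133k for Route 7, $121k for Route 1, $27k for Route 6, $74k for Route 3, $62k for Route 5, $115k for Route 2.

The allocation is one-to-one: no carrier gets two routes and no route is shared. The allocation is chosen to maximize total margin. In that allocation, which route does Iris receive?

Iris receives Route 5.

Optimal: Summit→Route 2 ($131k), Ember→Route 1 ($116k), Pioneer→Route 3 ($132k), Iris→Route 5 ($121k), Onyx→Route 6 ($89k), Brightly→Route 7 ($133k) — total 131+116+132+121+89+133 = $722k.
Next-best assignment: Summit→Route 2, Ember→Route 5, Pioneer→Route 3, Iris→Route 1, Onyx→Route 6, Brightly→Route 7 = $716k.
Every other assignment is strictly worse.
Iris's own top route is Route 7 ($131k), but forcing Iris→Route 7 and reassigning the rest optimally gives only $714k — worse by 8.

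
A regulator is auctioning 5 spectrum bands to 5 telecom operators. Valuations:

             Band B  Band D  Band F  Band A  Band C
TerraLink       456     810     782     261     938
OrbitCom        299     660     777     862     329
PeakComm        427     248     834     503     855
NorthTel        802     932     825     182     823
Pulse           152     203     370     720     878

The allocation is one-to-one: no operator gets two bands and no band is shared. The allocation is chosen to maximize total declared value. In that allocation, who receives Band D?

This is a one-to-one assignment (maximum-weight bipartite matching).
Optimal: TerraLink→Band D ($810M), OrbitCom→Band A ($862M), PeakComm→Band F ($834M), NorthTel→Band B ($802M), Pulse→Band C ($878M) — total 810+862+834+802+878 = $4186M.
Row-greedy (each operator in turn takes its best remaining band) gives $3718M, worse by 468.
Every other assignment is strictly worse.
TerraLink's own top band is Band C ($938M), but forcing TerraLink→Band C and reassigning the rest optimally gives only $3954M — worse by 232.

TerraLink receives Band D.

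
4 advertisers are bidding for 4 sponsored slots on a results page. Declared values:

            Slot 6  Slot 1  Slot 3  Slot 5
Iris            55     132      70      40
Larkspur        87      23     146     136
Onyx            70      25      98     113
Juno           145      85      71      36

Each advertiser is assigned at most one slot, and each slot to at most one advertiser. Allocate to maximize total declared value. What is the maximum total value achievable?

Maximum total: $536

This is the linear assignment problem.
Optimal: Iris→Slot 1 ($132), Larkspur→Slot 3 ($146), Onyx→Slot 5 ($113), Juno→Slot 6 ($145) — total 132+146+113+145 = $536.
Next-best assignment: Iris→Slot 1, Larkspur→Slot 5, Onyx→Slot 3, Juno→Slot 6 = $511.
Swapping Juno↔Larkspur (Juno→Slot 3 $71, Larkspur→Slot 6 $87) loses 133.
Checked against all permutations: $536 is optimal.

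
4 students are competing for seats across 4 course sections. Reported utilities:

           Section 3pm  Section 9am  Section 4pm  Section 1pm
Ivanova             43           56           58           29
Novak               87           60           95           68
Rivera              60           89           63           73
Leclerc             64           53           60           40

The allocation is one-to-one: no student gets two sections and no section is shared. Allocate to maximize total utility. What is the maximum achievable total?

Treat this as an assignment problem: match each student to one section.
Optimal: Ivanova→Section 9am (56 points), Novak→Section 4pm (95 points), Rivera→Section 1pm (73 points), Leclerc→Section 3pm (64 points) — total 56+95+73+64 = 288 points.
Row-greedy (each student in turn takes its best remaining section) gives 274 points, worse by 14.
Next-best assignment: Ivanova→Section 4pm, Novak→Section 1pm, Rivera→Section 9am, Leclerc→Section 3pm = 279 points.
Every other assignment is strictly worse.

Maximum total: 288 points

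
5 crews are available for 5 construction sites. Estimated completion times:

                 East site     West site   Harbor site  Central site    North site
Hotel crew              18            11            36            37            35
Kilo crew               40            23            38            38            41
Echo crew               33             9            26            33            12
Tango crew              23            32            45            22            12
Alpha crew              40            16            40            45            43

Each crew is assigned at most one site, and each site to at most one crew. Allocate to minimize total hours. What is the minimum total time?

Min total: 106 hours

Optimal: Hotel crew→East site (18 hours), Kilo crew→Harbor site (38 hours), Echo crew→North site (12 hours), Tango crew→Central site (22 hours), Alpha crew→West site (16 hours) — total 18+38+12+22+16 = 106 hours.
Row-greedy (each crew in turn takes its cheapest remaining site) gives 123 hours, worse by 17.
No other one-to-one assignment undercuts 106 hours.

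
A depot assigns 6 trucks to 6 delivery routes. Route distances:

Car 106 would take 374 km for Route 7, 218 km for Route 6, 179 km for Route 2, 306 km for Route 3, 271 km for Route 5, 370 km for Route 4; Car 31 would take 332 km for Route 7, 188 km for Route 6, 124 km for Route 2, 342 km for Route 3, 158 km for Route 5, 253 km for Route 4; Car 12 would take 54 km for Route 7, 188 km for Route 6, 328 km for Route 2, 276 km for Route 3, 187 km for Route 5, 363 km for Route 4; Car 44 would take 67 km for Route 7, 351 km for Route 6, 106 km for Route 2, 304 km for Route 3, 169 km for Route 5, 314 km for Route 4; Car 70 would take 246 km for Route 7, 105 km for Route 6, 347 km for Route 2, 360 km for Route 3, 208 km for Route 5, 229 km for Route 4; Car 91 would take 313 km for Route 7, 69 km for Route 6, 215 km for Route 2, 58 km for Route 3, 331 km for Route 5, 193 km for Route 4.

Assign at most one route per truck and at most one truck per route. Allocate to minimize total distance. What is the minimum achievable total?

Min total: 818 km

This is a one-to-one assignment (minimum-cost bipartite matching).
Optimal: Car 106→Route 2 (179 km), Car 31→Route 4 (253 km), Car 12→Route 7 (54 km), Car 44→Route 5 (169 km), Car 70→Route 6 (105 km), Car 91→Route 3 (58 km) — total 179+253+54+169+105+58 = 818 km.
Row-greedy (each truck in turn takes its cheapest remaining route) gives 993 km, worse by 175.
Next-best assignment: Car 106→Route 6, Car 31→Route 5, Car 12→Route 7, Car 44→Route 2, Car 70→Route 4, Car 91→Route 3 = 823 km.
Swapping Car 12↔Car 31 (Car 12→Route 4 363 km, Car 31→Route 7 332 km) adds 388.
Every other assignment is strictly worse.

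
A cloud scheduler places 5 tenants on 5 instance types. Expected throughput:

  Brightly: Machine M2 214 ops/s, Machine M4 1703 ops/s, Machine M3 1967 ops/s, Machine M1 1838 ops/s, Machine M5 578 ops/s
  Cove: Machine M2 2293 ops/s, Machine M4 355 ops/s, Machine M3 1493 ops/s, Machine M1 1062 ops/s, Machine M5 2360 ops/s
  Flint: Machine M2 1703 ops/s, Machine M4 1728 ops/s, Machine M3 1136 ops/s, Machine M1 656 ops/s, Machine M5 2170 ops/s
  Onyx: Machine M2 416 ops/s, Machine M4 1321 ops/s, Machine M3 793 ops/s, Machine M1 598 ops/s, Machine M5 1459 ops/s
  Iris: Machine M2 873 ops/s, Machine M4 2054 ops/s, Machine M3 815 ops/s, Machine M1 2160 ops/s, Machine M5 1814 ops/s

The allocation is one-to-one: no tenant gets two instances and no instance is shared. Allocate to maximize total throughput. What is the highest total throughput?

Treat this as an assignment problem: match each tenant to one instance.
Optimal: Brightly→Machine M3 (1967 ops/s), Cove→Machine M2 (2293 ops/s), Flint→Machine M5 (2170 ops/s), Onyx→Machine M4 (1321 ops/s), Iris→Machine M1 (2160 ops/s) — total 1967+2293+2170+1321+2160 = 9911 ops/s.
Max-entry greedy (repeatedly take the single best remaining cell) gives 8631 ops/s, worse by 1280.
Next-best assignment: Brightly→Machine M3, Cove→Machine M2, Flint→Machine M4, Onyx→Machine M5, Iris→Machine M1 = 9607 ops/s.
Swapping Onyx↔Cove (Onyx→Machine M2 416 ops/s, Cove→Machine M4 355 ops/s) loses 2843.

Max total: 9911 ops/s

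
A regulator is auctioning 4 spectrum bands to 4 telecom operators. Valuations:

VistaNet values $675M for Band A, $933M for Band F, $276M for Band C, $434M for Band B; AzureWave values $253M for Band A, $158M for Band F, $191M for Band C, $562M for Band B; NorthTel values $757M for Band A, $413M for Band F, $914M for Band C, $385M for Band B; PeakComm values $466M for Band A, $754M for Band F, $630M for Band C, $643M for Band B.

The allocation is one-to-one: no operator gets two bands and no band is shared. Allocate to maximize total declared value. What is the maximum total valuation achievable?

Optimal: VistaNet→Band A ($675M), AzureWave→Band B ($562M), NorthTel→Band C ($914M), PeakComm→Band F ($754M) — total 675+562+914+754 = $2905M.
Next-best assignment: VistaNet→Band F, AzureWave→Band B, NorthTel→Band A, PeakComm→Band C = $2882M.

Max total: $2905M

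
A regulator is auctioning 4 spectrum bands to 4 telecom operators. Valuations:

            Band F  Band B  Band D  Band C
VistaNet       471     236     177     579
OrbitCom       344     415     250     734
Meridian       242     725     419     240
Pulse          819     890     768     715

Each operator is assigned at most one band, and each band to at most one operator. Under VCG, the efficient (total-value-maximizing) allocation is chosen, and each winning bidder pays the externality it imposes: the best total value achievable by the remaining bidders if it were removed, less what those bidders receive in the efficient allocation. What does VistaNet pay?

Efficient allocation: VistaNet→Band F ($471M), OrbitCom→Band C ($734M), Meridian→Band B ($725M), Pulse→Band D ($768M); total welfare W = $2698M.
VistaNet receives Band F at value $471M, so the others get W − 471 = $2227M.
Without VistaNet: best allocation of the remaining 3 bidders over all 4 bands is OrbitCom→Band C ($734M), Meridian→Band B ($725M), Pulse→Band F ($819M), total $2278M.
VCG payment = (others' best without VistaNet) − (others' welfare with VistaNet) = 2278 − 2227 = $51M.

VistaNet pays $51M.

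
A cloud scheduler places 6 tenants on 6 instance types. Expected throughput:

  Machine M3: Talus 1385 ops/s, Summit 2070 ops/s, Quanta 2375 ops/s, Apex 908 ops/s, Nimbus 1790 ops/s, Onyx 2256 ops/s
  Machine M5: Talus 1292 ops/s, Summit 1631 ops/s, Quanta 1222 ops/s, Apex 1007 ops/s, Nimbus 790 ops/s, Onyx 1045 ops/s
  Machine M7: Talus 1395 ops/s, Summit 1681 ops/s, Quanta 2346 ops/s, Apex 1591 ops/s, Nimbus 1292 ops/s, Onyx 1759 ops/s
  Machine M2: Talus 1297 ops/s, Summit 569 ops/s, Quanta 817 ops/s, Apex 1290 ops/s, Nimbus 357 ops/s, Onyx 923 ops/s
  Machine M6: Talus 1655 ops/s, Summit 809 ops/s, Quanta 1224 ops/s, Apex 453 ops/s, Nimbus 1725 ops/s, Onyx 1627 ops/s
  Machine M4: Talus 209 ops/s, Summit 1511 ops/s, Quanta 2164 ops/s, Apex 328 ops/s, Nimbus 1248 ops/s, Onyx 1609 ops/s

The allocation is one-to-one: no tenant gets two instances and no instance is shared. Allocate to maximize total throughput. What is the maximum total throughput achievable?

Optimal: Talus→Machine M2 (1297 ops/s), Summit→Machine M5 (1631 ops/s), Quanta→Machine M4 (2164 ops/s), Apex→Machine M7 (1591 ops/s), Nimbus→Machine M6 (1725 ops/s), Onyx→Machine M3 (2256 ops/s) — total 1297+1631+2164+1591+1725+2256 = 10664 ops/s.
Column-greedy (each instance in turn goes to its best remaining tenant) gives 9115 ops/s, worse by 1549.
No other one-to-one assignment exceeds 10664 ops/s.

Max total: 10664 ops/s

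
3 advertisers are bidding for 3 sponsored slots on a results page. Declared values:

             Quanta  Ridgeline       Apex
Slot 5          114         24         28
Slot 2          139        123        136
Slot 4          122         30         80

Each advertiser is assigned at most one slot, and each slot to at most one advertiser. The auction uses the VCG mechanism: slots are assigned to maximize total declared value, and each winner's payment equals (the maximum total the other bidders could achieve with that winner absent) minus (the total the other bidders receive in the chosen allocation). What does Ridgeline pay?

Efficient allocation: Quanta→Slot 5 ($114), Ridgeline→Slot 2 ($123), Apex→Slot 4 ($80); total welfare W = $317.
Ridgeline receives Slot 2 at value $123, so the others get W − 123 = $194.
Without Ridgeline: best allocation of the remaining 2 bidders over all 3 slots is Quanta→Slot 4 ($122), Apex→Slot 2 ($136), total $258.
VCG payment = (others' best without Ridgeline) − (others' welfare with Ridgeline) = 258 − 194 = $64.

Ridgeline pays $64.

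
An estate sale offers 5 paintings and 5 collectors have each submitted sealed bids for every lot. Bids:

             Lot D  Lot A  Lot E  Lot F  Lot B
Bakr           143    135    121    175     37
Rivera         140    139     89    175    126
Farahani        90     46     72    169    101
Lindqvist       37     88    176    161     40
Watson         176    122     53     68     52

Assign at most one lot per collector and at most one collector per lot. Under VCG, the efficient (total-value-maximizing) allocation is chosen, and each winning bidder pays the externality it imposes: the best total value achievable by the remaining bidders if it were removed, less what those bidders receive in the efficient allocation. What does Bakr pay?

Efficient allocation: Bakr→Lot A ($135), Rivera→Lot B ($126), Farahani→Lot F ($169), Lindqvist→Lot E ($176), Watson→Lot D ($176); total welfare W = $782.
Bakr receives Lot A at value $135, so the others get W − 135 = $647.
Without Bakr: best allocation of the remaining 4 bidders over all 5 lots is Rivera→Lot A ($139), Farahani→Lot F ($169), Lindqvist→Lot E ($176), Watson→Lot D ($176), total $660.
VCG payment = (others' best without Bakr) − (others' welfare with Bakr) = 660 − 647 = $13.

Bakr pays $13.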